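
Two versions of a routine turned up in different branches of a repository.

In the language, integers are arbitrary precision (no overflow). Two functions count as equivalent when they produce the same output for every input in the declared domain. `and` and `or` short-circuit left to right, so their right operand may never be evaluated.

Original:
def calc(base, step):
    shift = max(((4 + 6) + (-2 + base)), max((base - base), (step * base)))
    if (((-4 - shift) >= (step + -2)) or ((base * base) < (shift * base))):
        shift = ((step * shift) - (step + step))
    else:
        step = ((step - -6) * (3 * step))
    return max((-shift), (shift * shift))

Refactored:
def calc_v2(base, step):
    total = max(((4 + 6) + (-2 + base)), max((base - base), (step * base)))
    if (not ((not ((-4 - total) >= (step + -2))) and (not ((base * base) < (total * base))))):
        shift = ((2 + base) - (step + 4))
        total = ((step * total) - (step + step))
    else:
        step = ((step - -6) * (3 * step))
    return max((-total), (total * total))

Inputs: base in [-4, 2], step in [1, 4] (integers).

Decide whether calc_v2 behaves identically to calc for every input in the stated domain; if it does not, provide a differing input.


Side by side, the visible changes include: arithmetic usage differs, plus constant usage differs, plus boolean connective usage differs, plus local variable names differ, plus statement counts differ.
As a probe, take base=-2, step=3: calc runs shift = 6; (((-4 - shift) >= (step + -2)) or ((base * base) < (shift * base))) -> false; step = 81; return 36; calc_v2 runs total = 6; (not ((not ((-4 - total) >= (step + -2))) and (not ((base * base) < (total * base))))) -> false; step = 81; return 36; both end at 36.
Every one of the 28 inputs gives matching results.
verdict: equivalent


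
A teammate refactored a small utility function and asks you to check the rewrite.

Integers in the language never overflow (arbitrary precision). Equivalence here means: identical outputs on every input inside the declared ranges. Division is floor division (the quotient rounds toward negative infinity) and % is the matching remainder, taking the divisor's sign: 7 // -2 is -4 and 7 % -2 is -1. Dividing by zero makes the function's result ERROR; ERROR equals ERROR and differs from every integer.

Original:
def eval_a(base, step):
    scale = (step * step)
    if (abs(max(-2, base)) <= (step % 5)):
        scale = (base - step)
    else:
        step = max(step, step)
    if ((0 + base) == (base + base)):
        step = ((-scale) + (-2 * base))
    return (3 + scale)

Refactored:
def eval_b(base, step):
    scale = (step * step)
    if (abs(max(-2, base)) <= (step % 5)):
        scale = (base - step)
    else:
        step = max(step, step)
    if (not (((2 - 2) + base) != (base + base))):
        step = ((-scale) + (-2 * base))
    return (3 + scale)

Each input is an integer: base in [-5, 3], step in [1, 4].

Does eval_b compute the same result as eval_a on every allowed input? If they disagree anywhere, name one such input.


Although boolean connective usage differs; and constant usage differs; and arithmetic usage differs; and comparison usage differs, 36/36 inputs agree.
verdict: equivalent


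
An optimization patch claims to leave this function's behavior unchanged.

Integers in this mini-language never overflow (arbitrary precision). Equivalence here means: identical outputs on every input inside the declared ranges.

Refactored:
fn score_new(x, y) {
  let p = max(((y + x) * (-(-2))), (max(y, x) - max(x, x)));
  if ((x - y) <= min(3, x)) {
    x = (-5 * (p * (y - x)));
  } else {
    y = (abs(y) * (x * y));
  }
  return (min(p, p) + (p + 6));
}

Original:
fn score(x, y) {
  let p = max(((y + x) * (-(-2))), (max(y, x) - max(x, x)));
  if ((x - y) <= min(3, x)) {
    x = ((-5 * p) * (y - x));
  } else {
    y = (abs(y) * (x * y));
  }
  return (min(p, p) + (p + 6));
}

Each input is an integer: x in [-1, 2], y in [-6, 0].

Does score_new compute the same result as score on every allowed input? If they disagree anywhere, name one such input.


Reading the diff, among the changes: same computation, different form.
Tracing x=-1, y=-1: score: p = 0; ((x - y) <= min(3, x)) -> false; y = 1; return 6 | score_new: p = 0; ((x - y) <= min(3, x)) -> false; y = 1; return 6 — matching result 6.
An exhaustive pass over the 28 declared inputs shows identical outputs.
verdict: equivalent


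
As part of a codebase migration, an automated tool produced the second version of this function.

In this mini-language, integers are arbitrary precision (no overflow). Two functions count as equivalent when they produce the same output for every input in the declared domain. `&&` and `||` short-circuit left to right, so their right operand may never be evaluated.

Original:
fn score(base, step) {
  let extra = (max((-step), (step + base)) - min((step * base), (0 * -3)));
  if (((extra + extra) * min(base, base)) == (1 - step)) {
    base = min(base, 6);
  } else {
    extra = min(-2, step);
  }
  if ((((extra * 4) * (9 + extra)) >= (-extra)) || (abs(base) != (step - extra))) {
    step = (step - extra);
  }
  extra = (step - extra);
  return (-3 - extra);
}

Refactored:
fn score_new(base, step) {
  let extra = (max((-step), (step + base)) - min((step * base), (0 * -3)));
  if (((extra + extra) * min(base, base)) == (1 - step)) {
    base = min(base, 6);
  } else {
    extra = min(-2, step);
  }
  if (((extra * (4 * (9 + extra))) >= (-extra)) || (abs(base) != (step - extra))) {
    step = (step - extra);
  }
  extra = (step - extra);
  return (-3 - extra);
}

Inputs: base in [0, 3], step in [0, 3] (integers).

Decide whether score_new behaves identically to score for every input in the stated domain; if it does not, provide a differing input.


Behavior is preserved: although same computation, different form, the outputs never diverge.
Spot check at base=0, step=3 — score: extra := 3 | (((extra + extra) * min(base, base)) == (1 - step)): false | extra := -2 | ((((extra * 4) * (9 + extra)) >= (-extra)) || (abs(base) != (step - extra))): true | step := 5 | extra := 7 | result -10. score_new: extra := 3 | (((extra + extra) * min(base, base)) == (1 - step)): false | extra := -2 | (((extra * (4 * (9 + extra))) >= (-extra)) || (abs(base) != (step - extra))): true | step := 5 | extra := 7 | result -10. Both give -10.
Sweeping the whole domain (16 inputs) finds no disagreement.
verdict: equivalent


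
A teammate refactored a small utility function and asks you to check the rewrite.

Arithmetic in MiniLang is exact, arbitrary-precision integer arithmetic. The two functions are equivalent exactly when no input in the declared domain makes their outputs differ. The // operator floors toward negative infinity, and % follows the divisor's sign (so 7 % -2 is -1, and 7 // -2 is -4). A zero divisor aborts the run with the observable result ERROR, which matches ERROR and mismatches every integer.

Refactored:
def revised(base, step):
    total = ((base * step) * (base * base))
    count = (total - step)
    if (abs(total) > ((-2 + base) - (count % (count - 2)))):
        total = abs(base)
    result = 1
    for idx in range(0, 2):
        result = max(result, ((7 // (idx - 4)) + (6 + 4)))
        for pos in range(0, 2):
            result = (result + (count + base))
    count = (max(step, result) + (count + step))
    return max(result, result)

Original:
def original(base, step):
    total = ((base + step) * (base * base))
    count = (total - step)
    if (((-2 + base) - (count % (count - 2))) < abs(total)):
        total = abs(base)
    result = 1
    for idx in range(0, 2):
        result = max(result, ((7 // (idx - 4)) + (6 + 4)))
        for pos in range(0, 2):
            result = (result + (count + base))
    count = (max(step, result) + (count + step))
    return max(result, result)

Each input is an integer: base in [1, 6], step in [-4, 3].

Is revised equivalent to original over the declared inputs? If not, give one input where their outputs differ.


These are not equivalent — on base=1, step=-4 the outputs split (16 vs 12).
original: total becomes -3; next count becomes 1; next (((-2 + base) - (count % (count - 2))) < abs(total)) evaluates to true; next total becomes 1; next result becomes 1; next at idx=0:; next result becomes 8; next at pos=0:; next result becomes 10; next at pos=1:; next result becomes 12; next at idx=1:; next result becomes 12; next at pos=0:; next result becomes 14; next at pos=1:; next result becomes 16; next count becomes 13; next final value 16
revised: total becomes -4; next count becomes 0; next (abs(total) > ((-2 + base) - (count % (count - 2)))) evaluates to true; next total becomes 1; next result becomes 1; next at idx=0:; next result becomes 8; next at pos=0:; next result becomes 9; next at pos=1:; next result becomes 10; next at idx=1:; next result becomes 10; next at pos=0:; next result becomes 11; next at pos=1:; next result becomes 12; next count becomes 8; next final value 12
verdict: not equivalent; witness: base=1, step=-4


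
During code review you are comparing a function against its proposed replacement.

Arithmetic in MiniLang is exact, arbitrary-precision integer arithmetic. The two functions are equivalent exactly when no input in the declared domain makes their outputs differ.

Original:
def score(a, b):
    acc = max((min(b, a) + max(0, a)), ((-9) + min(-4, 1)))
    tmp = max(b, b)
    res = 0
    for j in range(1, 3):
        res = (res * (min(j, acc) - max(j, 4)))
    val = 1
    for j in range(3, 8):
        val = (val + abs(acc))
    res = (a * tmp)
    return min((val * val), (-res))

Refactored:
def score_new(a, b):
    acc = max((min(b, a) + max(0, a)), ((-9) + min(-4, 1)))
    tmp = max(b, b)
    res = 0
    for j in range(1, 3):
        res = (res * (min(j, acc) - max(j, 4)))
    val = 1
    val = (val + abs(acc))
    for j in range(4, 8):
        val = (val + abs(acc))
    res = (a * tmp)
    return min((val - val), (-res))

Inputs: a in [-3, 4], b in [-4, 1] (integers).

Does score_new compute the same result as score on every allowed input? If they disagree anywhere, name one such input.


Run the pair on a=-3, b=1.
score: acc := -3 | tmp := 1 | res := 0 | iter j=1: | res := 0 | iter j=2: | res := 0 | val := 1 | iter j=3: | val := 4 | iter j=4: | val := 7 | iter j=5: | val := 10 | iter j=6: | val := 13 | iter j=7: | val := 16 | res := -3 | result 3
score_new: acc := -3 | tmp := 1 | res := 0 | iter j=1: | res := 0 | iter j=2: | res := 0 | val := 1 | val := 4 | iter j=4: | val := 7 | iter j=5: | val := 10 | iter j=6: | val := 13 | iter j=7: | val := 16 | res := -3 | result 0
3 against 0: the behavior changed.
verdict: not equivalent; witness: a=-3, b=1


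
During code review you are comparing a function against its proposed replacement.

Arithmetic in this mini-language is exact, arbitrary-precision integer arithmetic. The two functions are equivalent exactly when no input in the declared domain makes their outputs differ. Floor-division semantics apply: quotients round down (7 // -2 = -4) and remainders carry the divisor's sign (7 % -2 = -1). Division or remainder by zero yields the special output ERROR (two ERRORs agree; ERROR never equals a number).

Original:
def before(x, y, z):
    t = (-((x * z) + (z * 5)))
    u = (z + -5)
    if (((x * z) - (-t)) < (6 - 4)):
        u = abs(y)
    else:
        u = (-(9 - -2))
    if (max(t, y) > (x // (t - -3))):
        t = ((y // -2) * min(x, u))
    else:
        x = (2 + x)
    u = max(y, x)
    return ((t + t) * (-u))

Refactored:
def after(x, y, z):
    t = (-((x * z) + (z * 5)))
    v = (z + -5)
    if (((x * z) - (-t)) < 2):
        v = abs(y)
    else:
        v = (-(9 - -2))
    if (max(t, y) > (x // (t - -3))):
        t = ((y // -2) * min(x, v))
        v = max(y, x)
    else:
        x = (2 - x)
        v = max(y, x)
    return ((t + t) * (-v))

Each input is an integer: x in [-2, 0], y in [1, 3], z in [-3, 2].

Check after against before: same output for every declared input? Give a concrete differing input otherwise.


At x=-1, y=1, z=1: before gives 8, after gives 24.
verdict: not equivalent; witness: x=-1, y=1, z=1


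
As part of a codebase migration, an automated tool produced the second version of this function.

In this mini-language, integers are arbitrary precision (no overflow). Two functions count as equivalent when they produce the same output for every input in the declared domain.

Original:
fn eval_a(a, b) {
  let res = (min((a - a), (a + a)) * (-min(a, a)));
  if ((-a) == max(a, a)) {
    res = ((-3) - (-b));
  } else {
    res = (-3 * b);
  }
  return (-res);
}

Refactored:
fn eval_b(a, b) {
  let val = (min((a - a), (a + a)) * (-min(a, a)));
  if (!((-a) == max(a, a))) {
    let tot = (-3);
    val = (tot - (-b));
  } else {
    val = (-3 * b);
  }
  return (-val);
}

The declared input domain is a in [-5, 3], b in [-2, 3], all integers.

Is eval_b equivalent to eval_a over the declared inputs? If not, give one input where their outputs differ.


The rewrite breaks on a=-5, b=-2, where the results are -6 and 5.
eval_a: res := -50 | ((-a) == max(a, a)): false | res := 6 | result -6
eval_b: val := -50 | (!((-a) == max(a, a))): true | tot := -3 | val := -5 | result 5
verdict: not equivalent; witness: a=-5, b=-2


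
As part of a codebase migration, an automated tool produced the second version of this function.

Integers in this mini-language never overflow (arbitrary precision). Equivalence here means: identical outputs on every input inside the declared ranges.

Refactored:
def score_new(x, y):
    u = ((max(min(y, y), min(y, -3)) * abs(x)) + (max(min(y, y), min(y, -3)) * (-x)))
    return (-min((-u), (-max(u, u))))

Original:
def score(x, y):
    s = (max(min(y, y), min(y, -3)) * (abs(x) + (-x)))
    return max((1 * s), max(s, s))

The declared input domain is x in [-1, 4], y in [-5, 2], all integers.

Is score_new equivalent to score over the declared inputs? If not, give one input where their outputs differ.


The two are interchangeable: min/max/abs usage differs, local variable names differ, constant usage differs, and every declared input agrees.
One worked example (x=-1, y=-4) — score: s=-8, then returns -8; score_new: u=-8, then returns -8; agreement on -8.
Across all 48 domain points the two functions coincide.
verdict: equivalent


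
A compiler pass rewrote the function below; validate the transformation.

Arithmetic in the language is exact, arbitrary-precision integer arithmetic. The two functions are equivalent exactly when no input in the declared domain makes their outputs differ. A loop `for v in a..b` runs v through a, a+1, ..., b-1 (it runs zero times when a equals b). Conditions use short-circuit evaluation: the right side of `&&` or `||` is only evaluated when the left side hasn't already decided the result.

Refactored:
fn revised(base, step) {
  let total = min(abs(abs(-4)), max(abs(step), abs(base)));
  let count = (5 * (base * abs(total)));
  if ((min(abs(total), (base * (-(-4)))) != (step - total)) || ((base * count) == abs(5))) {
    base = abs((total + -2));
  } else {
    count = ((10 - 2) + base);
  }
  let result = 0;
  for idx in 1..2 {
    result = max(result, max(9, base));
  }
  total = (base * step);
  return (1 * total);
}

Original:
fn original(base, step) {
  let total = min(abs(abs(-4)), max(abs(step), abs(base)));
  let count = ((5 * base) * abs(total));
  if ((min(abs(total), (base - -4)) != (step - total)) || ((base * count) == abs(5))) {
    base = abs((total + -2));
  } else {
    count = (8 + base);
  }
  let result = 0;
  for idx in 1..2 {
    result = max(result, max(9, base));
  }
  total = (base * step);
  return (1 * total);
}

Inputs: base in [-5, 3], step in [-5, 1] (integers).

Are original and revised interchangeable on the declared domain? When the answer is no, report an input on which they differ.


Try base=-2, step=-4.
original: total = 4; count = -40; ((min(abs(total), (base - -4)) != (step - total)) || ((base * count) == abs(5))) -> true; base = 2; result = 0; [idx=1]; result = 9; total = -8; return -8
revised: total = 4; count = -40; ((min(abs(total), (base * (-(-4)))) != (step - total)) || ((base * count) == abs(5))) -> false; count = 6; result = 0; [idx=1]; result = 9; total = 8; return 8
-8 against 8: the behavior changed.
verdict: not equivalent; witness: base=-2, step=-4


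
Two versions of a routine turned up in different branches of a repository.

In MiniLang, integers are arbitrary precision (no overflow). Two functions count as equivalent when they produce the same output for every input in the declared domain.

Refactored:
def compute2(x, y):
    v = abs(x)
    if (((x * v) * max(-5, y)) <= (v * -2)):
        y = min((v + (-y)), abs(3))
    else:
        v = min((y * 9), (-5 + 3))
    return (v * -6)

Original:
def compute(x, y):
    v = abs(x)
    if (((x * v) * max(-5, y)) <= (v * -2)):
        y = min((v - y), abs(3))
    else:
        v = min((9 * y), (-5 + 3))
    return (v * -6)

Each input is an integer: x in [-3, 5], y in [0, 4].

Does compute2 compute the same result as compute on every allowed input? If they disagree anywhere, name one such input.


Behavior is preserved: although arithmetic usage differs, the outputs never diverge.
One worked example (x=5, y=4) — compute: v = 5; (((x * v) * max(-5, y)) <= (v * -2)) -> false; v = -2; return 12; compute2: v = 5; (((x * v) * max(-5, y)) <= (v * -2)) -> false; v = -2; return 12; agreement on 12.
An exhaustive pass over the 45 declared inputs shows identical outputs.
verdict: equivalent


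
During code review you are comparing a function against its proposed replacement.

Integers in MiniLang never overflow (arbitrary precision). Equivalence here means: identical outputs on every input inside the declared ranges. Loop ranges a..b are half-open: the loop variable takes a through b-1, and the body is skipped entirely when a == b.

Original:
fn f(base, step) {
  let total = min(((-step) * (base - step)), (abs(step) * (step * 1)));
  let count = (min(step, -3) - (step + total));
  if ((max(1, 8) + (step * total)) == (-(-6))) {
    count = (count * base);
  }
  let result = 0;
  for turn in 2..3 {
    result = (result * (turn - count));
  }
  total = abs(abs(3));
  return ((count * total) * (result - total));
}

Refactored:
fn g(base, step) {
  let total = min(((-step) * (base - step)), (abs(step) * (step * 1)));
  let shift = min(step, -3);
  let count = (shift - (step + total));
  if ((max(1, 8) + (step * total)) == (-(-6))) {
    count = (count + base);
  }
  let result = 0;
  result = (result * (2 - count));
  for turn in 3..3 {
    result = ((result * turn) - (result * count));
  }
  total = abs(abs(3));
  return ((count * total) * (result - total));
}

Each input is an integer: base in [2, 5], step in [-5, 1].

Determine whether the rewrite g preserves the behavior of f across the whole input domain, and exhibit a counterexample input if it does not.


On input base=3, step=1, f returns 54 while g returns -9.
verdict: not equivalent; witness: base=3, step=1


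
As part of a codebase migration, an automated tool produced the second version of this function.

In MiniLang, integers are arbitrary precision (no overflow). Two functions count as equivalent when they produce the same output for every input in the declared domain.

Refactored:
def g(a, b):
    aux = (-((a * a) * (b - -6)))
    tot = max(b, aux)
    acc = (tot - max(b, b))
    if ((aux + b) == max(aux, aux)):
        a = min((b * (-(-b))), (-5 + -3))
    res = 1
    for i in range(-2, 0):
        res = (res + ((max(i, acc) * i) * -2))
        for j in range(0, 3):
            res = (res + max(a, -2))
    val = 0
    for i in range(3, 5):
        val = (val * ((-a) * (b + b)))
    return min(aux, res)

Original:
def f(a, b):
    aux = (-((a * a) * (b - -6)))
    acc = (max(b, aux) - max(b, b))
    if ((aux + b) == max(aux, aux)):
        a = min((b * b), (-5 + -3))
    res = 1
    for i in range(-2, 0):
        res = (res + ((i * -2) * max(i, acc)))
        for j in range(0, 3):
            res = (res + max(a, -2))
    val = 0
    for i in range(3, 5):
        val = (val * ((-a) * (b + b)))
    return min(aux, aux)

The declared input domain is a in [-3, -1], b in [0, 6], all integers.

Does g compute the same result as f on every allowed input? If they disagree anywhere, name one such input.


Input a=-1, b=0: -6 from f versus -11 from g.
verdict: not equivalent; witness: a=-1, b=0


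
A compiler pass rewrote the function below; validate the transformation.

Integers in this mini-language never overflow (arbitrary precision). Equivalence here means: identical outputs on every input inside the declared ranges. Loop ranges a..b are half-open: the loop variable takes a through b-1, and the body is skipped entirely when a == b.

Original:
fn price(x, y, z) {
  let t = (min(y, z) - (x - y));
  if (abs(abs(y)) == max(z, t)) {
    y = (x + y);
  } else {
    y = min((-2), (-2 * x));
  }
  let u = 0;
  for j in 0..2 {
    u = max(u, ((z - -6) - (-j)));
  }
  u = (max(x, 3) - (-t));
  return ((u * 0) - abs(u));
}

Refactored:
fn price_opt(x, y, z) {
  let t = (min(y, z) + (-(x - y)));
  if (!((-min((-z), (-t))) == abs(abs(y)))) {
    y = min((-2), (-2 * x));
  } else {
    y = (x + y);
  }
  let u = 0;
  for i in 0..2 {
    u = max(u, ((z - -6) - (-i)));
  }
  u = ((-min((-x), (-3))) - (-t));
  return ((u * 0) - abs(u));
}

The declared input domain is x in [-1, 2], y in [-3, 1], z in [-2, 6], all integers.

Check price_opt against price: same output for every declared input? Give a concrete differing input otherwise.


The two versions differ — the changes include min/max/abs usage differs; also arithmetic usage differs; also local variable names differ; also boolean connective usage differs.
As a probe, take x=-1, y=-1, z=3: price runs t = -1; (abs(abs(y)) == max(z, t)) -> false; y = -2; u = 0; [j=0]; u = 9; [j=1]; u = 10; u = 2; return -2; price_opt runs t = -1; (!((-min((-z), (-t))) == abs(abs(y)))) -> true; y = -2; u = 0; [i=0]; u = 9; [i=1]; u = 10; u = 2; return -2; both end at -2.
Across all 180 domain points the two functions coincide.
verdict: equivalent


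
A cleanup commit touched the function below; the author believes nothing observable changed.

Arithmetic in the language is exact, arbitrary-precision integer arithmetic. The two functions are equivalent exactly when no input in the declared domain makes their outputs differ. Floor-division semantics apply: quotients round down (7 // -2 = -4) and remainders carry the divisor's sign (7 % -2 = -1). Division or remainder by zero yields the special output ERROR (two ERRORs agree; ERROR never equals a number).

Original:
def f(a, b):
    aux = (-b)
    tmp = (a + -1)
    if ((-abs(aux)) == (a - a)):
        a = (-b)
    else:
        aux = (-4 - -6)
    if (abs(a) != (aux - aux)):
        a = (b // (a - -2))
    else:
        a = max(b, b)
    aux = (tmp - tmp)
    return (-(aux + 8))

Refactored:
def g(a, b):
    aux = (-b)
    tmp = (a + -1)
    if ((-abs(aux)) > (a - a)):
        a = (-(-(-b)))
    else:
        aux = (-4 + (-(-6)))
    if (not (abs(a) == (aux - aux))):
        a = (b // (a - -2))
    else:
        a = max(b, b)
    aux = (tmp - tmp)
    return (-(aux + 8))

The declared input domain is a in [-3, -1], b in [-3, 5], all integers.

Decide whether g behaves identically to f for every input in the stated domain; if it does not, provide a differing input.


Consider the input a=-2, b=0.
f: aux=0, then tmp=-3, then ((-abs(aux)) == (a - a)) is true, then a=0, then (abs(a) != (aux - aux)) is false, then a=0, then aux=0, then returns -8
g: aux=0, then tmp=-3, then ((-abs(aux)) > (a - a)) is false, then aux=2, then (not (abs(a) == (aux - aux))) is true, then a zero divisor aborts: ERROR
-8 vs ERROR — the two versions disagree here.
verdict: not equivalent; witness: a=-2, b=0


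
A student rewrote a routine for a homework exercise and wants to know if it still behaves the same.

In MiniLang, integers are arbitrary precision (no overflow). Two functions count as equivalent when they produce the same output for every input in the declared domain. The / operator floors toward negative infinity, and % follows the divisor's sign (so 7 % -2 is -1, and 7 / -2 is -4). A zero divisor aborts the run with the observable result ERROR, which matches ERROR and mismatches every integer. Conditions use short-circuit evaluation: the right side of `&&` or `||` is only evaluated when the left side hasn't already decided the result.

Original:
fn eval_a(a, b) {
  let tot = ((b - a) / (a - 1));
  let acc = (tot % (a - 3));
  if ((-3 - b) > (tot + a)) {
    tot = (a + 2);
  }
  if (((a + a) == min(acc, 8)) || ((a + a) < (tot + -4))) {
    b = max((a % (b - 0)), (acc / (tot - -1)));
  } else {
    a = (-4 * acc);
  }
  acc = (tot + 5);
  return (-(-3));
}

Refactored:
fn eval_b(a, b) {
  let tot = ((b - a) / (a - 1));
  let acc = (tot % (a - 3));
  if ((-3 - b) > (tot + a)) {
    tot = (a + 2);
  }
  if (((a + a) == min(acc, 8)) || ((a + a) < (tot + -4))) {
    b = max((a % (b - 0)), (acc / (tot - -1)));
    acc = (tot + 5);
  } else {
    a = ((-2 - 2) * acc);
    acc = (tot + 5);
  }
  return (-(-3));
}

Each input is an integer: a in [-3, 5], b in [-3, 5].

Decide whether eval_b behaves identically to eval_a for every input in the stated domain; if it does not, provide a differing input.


Differences: constant usage differs, and arithmetic usage differs, and statement counts differ — yet all 81 inputs agree.
verdict: equivalent


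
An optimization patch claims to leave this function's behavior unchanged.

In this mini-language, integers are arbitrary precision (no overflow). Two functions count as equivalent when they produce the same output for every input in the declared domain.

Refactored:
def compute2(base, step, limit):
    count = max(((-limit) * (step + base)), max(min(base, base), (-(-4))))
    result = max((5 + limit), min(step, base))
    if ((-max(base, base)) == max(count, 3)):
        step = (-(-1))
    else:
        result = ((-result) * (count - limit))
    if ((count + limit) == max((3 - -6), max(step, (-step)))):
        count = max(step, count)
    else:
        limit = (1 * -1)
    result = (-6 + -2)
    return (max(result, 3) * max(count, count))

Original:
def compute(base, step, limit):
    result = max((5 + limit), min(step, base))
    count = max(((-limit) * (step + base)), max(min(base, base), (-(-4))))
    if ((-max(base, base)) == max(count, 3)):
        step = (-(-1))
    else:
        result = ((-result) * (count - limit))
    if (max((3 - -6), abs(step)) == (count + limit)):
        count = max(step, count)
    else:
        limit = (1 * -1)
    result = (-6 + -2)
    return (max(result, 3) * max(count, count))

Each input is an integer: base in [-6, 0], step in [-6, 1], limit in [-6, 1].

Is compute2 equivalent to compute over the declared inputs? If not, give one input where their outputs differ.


Equivalent — the differences include min/max/abs usage differs, yet no declared input distinguishes the two.
One worked example (base=-1, step=-3, limit=1) — compute: result = 6; count = 4; ((-max(base, base)) == max(count, 3)) -> false; result = -18; (max((3 - -6), abs(step)) == (count + limit)) -> false; limit = -1; result = -8; return 12; compute2: count = 4; result = 6; ((-max(base, base)) == max(count, 3)) -> false; result = -18; ((count + limit) == max((3 - -6), max(step, (-step)))) -> false; limit = -1; result = -8; return 12; agreement on 12.
Sweeping the whole domain (448 inputs) finds no disagreement.
verdict: equivalent


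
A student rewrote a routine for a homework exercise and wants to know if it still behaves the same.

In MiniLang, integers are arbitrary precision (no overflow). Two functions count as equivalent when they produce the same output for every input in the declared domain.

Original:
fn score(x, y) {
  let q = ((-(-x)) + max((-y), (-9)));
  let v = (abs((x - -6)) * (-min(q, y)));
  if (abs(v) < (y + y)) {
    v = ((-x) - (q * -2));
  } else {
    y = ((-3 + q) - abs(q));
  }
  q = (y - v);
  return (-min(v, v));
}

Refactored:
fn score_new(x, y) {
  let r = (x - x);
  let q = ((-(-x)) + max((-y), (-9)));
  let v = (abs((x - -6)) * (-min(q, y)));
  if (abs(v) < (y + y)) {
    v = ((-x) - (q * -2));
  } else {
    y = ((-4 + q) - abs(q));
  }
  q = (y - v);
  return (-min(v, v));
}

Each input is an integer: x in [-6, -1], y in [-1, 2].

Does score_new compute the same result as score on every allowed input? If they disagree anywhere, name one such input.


Although `-3` became `-4`, no input in the stated domain can expose it; all 24 inputs agree.
verdict: equivalent


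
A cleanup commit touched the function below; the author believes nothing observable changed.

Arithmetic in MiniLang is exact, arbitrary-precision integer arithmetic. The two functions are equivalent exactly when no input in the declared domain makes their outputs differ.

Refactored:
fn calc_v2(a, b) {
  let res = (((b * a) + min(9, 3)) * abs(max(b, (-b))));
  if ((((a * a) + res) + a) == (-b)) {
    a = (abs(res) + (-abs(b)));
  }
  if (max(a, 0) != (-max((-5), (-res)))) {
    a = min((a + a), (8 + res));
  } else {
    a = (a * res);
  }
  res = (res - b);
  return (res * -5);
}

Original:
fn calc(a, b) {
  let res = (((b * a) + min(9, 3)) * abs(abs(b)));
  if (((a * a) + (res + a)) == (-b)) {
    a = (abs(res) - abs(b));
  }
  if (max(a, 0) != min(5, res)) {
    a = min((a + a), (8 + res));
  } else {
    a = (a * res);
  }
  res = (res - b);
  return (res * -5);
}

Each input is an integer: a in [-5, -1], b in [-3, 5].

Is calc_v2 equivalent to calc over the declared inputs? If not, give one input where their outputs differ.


Differences: arithmetic usage differs, and min/max/abs usage differs — yet all 45 inputs agree.
verdict: equivalent


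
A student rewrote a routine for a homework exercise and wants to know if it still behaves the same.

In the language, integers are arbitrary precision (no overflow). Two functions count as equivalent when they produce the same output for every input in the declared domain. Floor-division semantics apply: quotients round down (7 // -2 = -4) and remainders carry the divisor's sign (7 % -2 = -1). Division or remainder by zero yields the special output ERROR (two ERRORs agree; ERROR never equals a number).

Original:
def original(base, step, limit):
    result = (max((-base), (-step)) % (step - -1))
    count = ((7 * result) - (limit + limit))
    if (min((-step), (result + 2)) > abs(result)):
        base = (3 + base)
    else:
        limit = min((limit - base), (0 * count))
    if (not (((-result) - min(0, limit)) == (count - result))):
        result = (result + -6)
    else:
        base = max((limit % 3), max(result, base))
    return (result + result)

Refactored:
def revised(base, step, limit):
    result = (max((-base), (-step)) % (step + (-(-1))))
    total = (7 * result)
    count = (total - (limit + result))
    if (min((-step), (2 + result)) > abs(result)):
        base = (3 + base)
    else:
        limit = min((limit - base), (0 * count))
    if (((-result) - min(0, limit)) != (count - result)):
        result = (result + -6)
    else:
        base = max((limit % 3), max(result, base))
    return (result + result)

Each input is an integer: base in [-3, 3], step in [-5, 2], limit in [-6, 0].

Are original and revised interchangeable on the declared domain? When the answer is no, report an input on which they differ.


Take base=-3, step=-3, limit=-4.
original: result := -1 | count := 1 | (min((-step), (result + 2)) > abs(result)): false | limit := -1 | (not (((-result) - min(0, limit)) == (count - result))): false | base := 2 | result -2
revised: result := -1 | total := -7 | count := -2 | (min((-step), (2 + result)) > abs(result)): false | limit := -1 | (((-result) - min(0, limit)) != (count - result)): true | result := -7 | result -14
-2 != -14, so the rewrite changes behavior.
verdict: not equivalent; witness: base=-3, step=-3, limit=-4


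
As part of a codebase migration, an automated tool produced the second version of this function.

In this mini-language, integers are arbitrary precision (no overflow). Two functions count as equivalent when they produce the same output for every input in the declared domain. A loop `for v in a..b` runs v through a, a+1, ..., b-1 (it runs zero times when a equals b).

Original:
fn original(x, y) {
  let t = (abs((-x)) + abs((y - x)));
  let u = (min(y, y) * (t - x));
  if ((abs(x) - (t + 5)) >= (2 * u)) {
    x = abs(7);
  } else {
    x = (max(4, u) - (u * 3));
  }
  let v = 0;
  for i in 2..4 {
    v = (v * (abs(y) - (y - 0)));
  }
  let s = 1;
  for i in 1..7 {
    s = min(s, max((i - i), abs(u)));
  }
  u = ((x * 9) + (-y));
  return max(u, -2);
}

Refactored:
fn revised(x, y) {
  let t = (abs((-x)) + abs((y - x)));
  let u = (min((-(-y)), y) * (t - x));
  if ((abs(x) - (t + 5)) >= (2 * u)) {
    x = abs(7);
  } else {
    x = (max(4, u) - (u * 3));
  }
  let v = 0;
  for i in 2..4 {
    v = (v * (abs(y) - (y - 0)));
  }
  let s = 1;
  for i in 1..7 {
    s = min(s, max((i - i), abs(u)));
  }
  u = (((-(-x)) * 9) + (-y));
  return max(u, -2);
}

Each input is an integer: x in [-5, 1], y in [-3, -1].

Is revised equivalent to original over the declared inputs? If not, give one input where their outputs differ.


This is a faithful refactor — same computation, different form, but the computed results match everywhere.
As a probe, take x=0, y=-1: original runs t := 1 | u := -1 | ((abs(x) - (t + 5)) >= (2 * u)): false | x := 7 | v := 0 | iter i=2: | v := 0 | iter i=3: | v := 0 | s := 1 | iter i=1: | s := 1 | iter i=2: | s := 1 | iter i=3: | s := 1 | iter i=4: | s := 1 | iter i=5: | s := 1 | iter i=6: | s := 1 | u := 64 | result 64; revised runs t := 1 | u := -1 | ((abs(x) - (t + 5)) >= (2 * u)): false | x := 7 | v := 0 | iter i=2: | v := 0 | iter i=3: | v := 0 | s := 1 | iter i=1: | s := 1 | iter i=2: | s := 1 | iter i=3: | s := 1 | iter i=4: | s := 1 | iter i=5: | s := 1 | iter i=6: | s := 1 | u := 64 | result 64; both end at 64.
Checked all 21 inputs in the declared domain: the outputs agree on every one.
verdict: equivalent


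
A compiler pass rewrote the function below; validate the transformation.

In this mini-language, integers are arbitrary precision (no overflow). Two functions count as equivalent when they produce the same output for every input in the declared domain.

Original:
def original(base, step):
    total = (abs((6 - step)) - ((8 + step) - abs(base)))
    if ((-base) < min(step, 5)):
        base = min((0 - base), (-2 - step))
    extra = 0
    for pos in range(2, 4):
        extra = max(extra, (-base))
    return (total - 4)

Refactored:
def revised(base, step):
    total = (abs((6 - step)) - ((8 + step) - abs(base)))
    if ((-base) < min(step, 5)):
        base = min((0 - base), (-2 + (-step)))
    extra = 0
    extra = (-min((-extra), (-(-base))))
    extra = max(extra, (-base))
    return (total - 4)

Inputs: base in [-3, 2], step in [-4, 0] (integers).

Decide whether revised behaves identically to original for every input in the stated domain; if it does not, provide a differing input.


Equivalent — the differences include min/max/abs usage differs, plus arithmetic usage differs, plus loop structure differs, plus local variable names differ, yet no declared input distinguishes the two.
Tracing base=2, step=-2: original: total becomes 4; next ((-base) < min(step, 5)) evaluates to false; next extra becomes 0; next at pos=2:; next extra becomes 0; next at pos=3:; next extra becomes 0; next final value 0 | revised: total becomes 4; next ((-base) < min(step, 5)) evaluates to false; next extra becomes 0; next extra becomes 0; next extra becomes 0; next final value 0 — matching result 0.
An exhaustive pass over the 30 declared inputs shows identical outputs.
verdict: equivalent


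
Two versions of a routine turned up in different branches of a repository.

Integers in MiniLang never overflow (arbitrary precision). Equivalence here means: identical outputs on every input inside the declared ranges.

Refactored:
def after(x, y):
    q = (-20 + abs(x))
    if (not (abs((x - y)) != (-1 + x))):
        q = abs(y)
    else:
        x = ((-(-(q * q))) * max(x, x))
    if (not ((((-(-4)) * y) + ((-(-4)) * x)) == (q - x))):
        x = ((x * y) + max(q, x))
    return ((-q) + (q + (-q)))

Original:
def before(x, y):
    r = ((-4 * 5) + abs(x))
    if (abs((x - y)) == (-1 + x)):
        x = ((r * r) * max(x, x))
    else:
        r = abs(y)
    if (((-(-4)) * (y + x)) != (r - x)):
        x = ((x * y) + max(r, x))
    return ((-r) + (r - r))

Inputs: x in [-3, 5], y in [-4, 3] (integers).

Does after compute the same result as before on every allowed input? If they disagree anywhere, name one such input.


Try x=-3, y=-4.
before: r = -17; (abs((x - y)) == (-1 + x)) -> false; r = 4; (((-(-4)) * (y + x)) != (r - x)) -> true; x = 16; return -4
after: q = -17; (not (abs((x - y)) != (-1 + x))) -> false; x = -867; (not ((((-(-4)) * y) + ((-(-4)) * x)) == (q - x))) -> true; x = 3451; return 17
-4 != 17, so the rewrite changes behavior.
verdict: not equivalent; witness: x=-3, y=-4


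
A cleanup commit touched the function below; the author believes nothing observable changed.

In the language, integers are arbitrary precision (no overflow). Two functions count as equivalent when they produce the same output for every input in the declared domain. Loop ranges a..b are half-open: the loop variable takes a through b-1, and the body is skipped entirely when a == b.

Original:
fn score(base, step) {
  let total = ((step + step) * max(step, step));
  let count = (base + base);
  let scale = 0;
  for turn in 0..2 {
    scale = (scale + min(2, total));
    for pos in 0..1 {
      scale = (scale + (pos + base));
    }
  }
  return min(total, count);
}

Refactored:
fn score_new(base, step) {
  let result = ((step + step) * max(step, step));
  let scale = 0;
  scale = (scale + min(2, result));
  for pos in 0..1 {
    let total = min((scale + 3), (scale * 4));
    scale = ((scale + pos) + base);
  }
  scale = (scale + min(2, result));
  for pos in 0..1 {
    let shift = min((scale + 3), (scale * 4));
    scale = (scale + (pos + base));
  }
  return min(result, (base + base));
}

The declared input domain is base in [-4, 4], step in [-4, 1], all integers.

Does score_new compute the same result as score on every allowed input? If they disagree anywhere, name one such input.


Side by side, the visible changes include: loop structure differs; min/max/abs usage differs; statement counts differ; local variable names differ; constant usage differs; arithmetic usage differs.
As a probe, take base=2, step=-3: score runs total = 18; count = 4; scale = 0; [turn=0]; scale = 2; [pos=0]; scale = 4; [turn=1]; scale = 6; [pos=0]; scale = 8; return 4; score_new runs result = 18; scale = 0; scale = 2; [pos=0]; total = 5; scale = 4; scale = 6; [pos=0]; shift = 9; scale = 8; return 4; both end at 4.
Across all 54 domain points the two functions coincide.
verdict: equivalent


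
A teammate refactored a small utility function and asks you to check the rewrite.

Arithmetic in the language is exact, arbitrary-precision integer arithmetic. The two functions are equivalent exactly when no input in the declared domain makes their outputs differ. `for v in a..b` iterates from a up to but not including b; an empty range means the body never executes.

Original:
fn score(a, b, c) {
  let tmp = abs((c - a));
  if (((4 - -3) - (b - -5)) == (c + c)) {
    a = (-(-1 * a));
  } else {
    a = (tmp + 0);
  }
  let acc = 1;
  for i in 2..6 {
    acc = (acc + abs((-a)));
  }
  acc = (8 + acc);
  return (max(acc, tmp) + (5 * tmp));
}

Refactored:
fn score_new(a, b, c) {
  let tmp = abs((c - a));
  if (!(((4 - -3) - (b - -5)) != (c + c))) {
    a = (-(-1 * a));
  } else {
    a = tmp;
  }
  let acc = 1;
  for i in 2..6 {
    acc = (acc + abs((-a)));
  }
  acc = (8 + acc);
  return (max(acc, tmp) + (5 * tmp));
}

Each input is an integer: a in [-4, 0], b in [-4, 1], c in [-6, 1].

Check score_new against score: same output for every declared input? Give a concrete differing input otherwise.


The two are interchangeable: constant usage differs, comparison usage differs, arithmetic usage differs, boolean connective usage differs, and every declared input agrees.
Spot check at a=-2, b=0, c=-3 — score: tmp := 1 | (((4 - -3) - (b - -5)) == (c + c)): false | a := 1 | acc := 1 | iter i=2: | acc := 2 | iter i=3: | acc := 3 | iter i=4: | acc := 4 | iter i=5: | acc := 5 | acc := 13 | result 18. score_new: tmp := 1 | (!(((4 - -3) - (b - -5)) != (c + c))): false | a := 1 | acc := 1 | iter i=2: | acc := 2 | iter i=3: | acc := 3 | iter i=4: | acc := 4 | iter i=5: | acc := 5 | acc := 13 | result 18. Both give 18.
Across all 240 domain points the two functions coincide.
verdict: equivalent
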